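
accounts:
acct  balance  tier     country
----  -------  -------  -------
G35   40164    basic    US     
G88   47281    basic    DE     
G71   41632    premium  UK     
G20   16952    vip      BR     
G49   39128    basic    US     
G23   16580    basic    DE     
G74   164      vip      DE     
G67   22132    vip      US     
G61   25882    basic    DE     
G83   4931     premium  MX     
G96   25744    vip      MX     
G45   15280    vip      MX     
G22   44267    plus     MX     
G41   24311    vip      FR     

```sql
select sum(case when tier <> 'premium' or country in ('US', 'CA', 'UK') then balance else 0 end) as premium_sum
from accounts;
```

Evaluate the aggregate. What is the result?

359517

acct=G35: ✓ → 40164
acct=G88: ✓ → 47281
acct=G71: ✓ → 41632
acct=G20: ✓ → 16952
acct=G49: ✓ → 39128
acct=G23: ✓ → 16580
acct=G74: ✓ → 164
acct=G67: ✓ → 22132
acct=G61: ✓ → 25882
acct=G83: ✗
acct=G96: ✓ → 25744
acct=G45: ✓ → 15280
acct=G22: ✓ → 44267
acct=G41: ✓ → 24311
premium_sum = 40164 + 47281 + 41632 + 16952 + 39128 + 16580 + 164 + 22132 + 25882 + 25744 + 15280 + 44267 + 24311 = 359517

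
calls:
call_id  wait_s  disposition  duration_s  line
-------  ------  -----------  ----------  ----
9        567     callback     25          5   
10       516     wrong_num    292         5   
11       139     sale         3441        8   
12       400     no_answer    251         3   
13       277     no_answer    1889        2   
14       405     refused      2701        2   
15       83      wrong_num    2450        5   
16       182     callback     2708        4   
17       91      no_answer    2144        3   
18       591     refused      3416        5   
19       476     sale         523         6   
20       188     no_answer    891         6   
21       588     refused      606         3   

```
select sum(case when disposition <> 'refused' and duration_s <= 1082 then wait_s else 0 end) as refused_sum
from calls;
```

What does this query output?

2147

call_id=9: ✓ → 567
call_id=10: ✓ → 516
call_id=11: ✗
call_id=12: ✓ → 400
call_id=13: ✗
call_id=14: ✗
call_id=15: ✗
call_id=16: ✗
call_id=17: ✗
call_id=18: ✗
call_id=19: ✓ → 476
call_id=20: ✓ → 188
call_id=21: ✗
refused_sum = 567 + 516 + 400 + 476 + 188 = 2147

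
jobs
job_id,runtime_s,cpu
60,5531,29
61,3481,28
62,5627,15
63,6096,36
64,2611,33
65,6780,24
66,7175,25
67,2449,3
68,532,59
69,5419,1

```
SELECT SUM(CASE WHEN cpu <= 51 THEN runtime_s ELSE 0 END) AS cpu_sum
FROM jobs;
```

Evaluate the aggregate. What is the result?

45169

job_id=60: ✓ → 5531
job_id=61: ✓ → 3481
job_id=62: ✓ → 5627
job_id=63: ✓ → 6096
job_id=64: ✓ → 2611
job_id=65: ✓ → 6780
job_id=66: ✓ → 7175
job_id=67: ✓ → 2449
job_id=68: ✗
job_id=69: ✓ → 5419
cpu_sum = 5531 + 3481 + 5627 + 6096 + 2611 + 6780 + 7175 + 2449 + 5419 = 45169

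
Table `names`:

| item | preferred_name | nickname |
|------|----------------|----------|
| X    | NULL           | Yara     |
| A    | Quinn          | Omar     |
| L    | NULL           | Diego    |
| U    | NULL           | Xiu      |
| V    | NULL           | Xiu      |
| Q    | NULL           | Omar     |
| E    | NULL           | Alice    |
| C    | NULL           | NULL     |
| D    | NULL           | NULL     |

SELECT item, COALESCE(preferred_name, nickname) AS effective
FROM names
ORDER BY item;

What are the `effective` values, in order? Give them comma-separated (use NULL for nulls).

item=A: preferred_name=Quinn → Quinn
item=C: preferred_name=NULL, nickname=NULL (all NULL) → NULL
item=D: preferred_name=NULL, nickname=NULL (all NULL) → NULL
item=E: preferred_name=NULL, nickname=Alice → Alice
item=L: preferred_name=NULL, nickname=Diego → Diego
item=Q: preferred_name=NULL, nickname=Omar → Omar
item=U: preferred_name=NULL, nickname=Xiu → Xiu
item=V: preferred_name=NULL, nickname=Xiu → Xiu
item=X: preferred_name=NULL, nickname=Yara → Yara

Quinn, NULL, NULL, Alice, Diego, Omar, Xiu, Xiu, Yara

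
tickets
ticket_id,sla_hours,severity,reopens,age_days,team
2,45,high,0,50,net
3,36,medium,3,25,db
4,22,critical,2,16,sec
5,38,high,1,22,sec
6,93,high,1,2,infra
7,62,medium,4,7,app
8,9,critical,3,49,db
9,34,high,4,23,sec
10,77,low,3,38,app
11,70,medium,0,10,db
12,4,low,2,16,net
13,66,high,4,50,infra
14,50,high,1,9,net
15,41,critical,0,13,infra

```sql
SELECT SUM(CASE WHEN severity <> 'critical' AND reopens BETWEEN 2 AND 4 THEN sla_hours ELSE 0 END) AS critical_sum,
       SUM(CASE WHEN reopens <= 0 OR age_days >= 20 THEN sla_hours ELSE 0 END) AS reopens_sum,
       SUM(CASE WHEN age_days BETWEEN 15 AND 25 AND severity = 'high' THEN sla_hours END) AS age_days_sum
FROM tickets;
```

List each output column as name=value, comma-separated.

[critical_sum: severity <> 'critical' AND reopens BETWEEN 2 AND 4]
ticket_id=2: ✗
ticket_id=3: ✓ → 36
ticket_id=4: ✗
ticket_id=5: ✗
ticket_id=6: ✗
ticket_id=7: ✓ → 62
ticket_id=8: ✗
ticket_id=9: ✓ → 34
ticket_id=10: ✓ → 77
ticket_id=11: ✗
ticket_id=12: ✓ → 4
ticket_id=13: ✓ → 66
ticket_id=14: ✗
ticket_id=15: ✗
critical_sum = 36 + 62 + 34 + 77 + 4 + 66 = 279
—
[reopens_sum: reopens <= 0 OR age_days >= 20]
ticket_id=2: ✓ → 45
ticket_id=3: ✓ → 36
ticket_id=4: ✗
ticket_id=5: ✓ → 38
ticket_id=6: ✗
ticket_id=7: ✗
ticket_id=8: ✓ → 9
ticket_id=9: ✓ → 34
ticket_id=10: ✓ → 77
ticket_id=11: ✓ → 70
ticket_id=12: ✗
ticket_id=13: ✓ → 66
ticket_id=14: ✗
ticket_id=15: ✓ → 41
reopens_sum = 45 + 36 + 38 + 9 + 34 + 77 + 70 + 66 + 41 = 416
—
[age_days_sum: age_days BETWEEN 15 AND 25 AND severity = 'high']
ticket_id=2: ✗
ticket_id=3: ✗
ticket_id=4: ✗
ticket_id=5: ✓ → 38
ticket_id=6: ✗
ticket_id=7: ✗
ticket_id=8: ✗
ticket_id=9: ✓ → 34
ticket_id=10: ✗
ticket_id=11: ✗
ticket_id=12: ✗
ticket_id=13: ✗
ticket_id=14: ✗
ticket_id=15: ✗
age_days_sum = 38 + 34 = 72

critical_sum=279, reopens_sum=416, age_days_sum=72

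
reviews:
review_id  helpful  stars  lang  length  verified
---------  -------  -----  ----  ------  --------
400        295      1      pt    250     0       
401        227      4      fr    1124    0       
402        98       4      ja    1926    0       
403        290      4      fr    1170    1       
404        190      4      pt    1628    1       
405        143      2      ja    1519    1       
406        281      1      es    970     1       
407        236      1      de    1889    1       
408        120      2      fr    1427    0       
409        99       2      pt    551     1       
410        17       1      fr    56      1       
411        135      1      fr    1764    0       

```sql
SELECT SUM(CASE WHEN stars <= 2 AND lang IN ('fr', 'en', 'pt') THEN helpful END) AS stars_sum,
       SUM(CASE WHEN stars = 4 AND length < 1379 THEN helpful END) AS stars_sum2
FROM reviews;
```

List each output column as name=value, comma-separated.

stars_sum=666, stars_sum2=517

[stars_sum: stars <= 2 AND lang IN ('fr', 'en', 'pt')]
review_id=400: ✓ → 295
review_id=401: ✗
review_id=402: ✗
review_id=403: ✗
review_id=404: ✗
review_id=405: ✗
review_id=406: ✗
review_id=407: ✗
review_id=408: ✓ → 120
review_id=409: ✓ → 99
review_id=410: ✓ → 17
review_id=411: ✓ → 135
stars_sum = 295 + 120 + 99 + 17 + 135 = 666
—
[stars_sum2: stars = 4 AND length < 1379]
review_id=400: ✗
review_id=401: ✓ → 227
review_id=402: ✗
review_id=403: ✓ → 290
review_id=404: ✗
review_id=405: ✗
review_id=406: ✗
review_id=407: ✗
review_id=408: ✗
review_id=409: ✗
review_id=410: ✗
review_id=411: ✗
stars_sum2 = 227 + 290 = 517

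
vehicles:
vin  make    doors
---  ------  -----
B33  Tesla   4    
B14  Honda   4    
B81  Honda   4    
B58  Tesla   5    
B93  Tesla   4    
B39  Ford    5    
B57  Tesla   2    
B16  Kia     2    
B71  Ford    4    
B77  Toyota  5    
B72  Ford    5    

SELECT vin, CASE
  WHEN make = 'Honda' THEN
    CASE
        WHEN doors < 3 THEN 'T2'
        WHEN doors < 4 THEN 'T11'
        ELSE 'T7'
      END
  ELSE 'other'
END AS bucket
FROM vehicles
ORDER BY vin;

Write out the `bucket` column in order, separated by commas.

vin=B14: make='Honda' → inner[ELSE] → T7
vin=B16: make='Kia' → outer ELSE → other
vin=B33: make='Tesla' → outer ELSE → other
vin=B39: make='Ford' → outer ELSE → other
vin=B57: make='Tesla' → outer ELSE → other
vin=B58: make='Tesla' → outer ELSE → other
vin=B71: make='Ford' → outer ELSE → other
vin=B72: make='Ford' → outer ELSE → other
vin=B77: make='Toyota' → outer ELSE → other
vin=B81: make='Honda' → inner[ELSE] → T7
vin=B93: make='Tesla' → outer ELSE → other

T7, other, other, other, other, other, other, other, other, T7, other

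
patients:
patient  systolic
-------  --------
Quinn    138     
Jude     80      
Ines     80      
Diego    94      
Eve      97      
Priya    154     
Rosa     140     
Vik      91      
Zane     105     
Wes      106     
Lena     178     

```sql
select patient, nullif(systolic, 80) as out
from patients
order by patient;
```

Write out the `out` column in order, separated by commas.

patient=Diego: systolic=94 vs 80: differ → 94
patient=Eve: systolic=97 vs 80: differ → 97
patient=Ines: systolic=80 vs 80: equal → NULL
patient=Jude: systolic=80 vs 80: equal → NULL
patient=Lena: systolic=178 vs 80: differ → 178
patient=Priya: systolic=154 vs 80: differ → 154
patient=Quinn: systolic=138 vs 80: differ → 138
patient=Rosa: systolic=140 vs 80: differ → 140
patient=Vik: systolic=91 vs 80: differ → 91
patient=Wes: systolic=106 vs 80: differ → 106
patient=Zane: systolic=105 vs 80: differ → 105

94, 97, NULL, NULL, 178, 154, 138, 140, 91, 106, 105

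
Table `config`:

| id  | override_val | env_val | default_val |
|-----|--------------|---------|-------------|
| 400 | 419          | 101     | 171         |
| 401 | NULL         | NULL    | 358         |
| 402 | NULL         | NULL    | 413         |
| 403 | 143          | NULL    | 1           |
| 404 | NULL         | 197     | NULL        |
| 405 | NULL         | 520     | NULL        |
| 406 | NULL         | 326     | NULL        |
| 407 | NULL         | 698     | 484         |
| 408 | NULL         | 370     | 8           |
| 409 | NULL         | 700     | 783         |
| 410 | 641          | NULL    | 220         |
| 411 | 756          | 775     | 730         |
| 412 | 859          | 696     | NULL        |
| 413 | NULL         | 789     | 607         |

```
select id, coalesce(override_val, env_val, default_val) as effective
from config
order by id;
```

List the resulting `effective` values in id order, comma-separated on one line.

id=400: override_val=419 → 419
id=401: override_val=NULL, env_val=NULL, default_val=358 → 358
id=402: override_val=NULL, env_val=NULL, default_val=413 → 413
id=403: override_val=143 → 143
id=404: override_val=NULL, env_val=197 → 197
id=405: override_val=NULL, env_val=520 → 520
id=406: override_val=NULL, env_val=326 → 326
id=407: override_val=NULL, env_val=698 → 698
id=408: override_val=NULL, env_val=370 → 370
id=409: override_val=NULL, env_val=700 → 700
id=410: override_val=641 → 641
id=411: override_val=756 → 756
id=412: override_val=859 → 859
id=413: override_val=NULL, env_val=789 → 789

419, 358, 413, 143, 197, 520, 326, 698, 370, 700, 641, 756, 859, 789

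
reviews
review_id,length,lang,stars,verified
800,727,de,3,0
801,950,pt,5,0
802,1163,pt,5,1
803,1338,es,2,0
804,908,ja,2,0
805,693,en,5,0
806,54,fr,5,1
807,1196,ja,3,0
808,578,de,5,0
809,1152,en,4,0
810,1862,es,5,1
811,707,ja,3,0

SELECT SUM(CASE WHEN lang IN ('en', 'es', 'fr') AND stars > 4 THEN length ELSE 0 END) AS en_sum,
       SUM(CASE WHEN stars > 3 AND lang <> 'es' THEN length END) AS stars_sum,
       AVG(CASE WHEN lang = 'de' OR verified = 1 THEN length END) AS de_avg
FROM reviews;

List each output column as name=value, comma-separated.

[en_sum: lang IN ('en', 'es', 'fr') AND stars > 4]
review_id=800: ✗
review_id=801: ✗
review_id=802: ✗
review_id=803: ✗
review_id=804: ✗
review_id=805: ✓ → 693
review_id=806: ✓ → 54
review_id=807: ✗
review_id=808: ✗
review_id=809: ✗
review_id=810: ✓ → 1862
review_id=811: ✗
en_sum = 693 + 54 + 1862 = 2609
—
[stars_sum: stars > 3 AND lang <> 'es']
review_id=800: ✗
review_id=801: ✓ → 950
review_id=802: ✓ → 1163
review_id=803: ✗
review_id=804: ✗
review_id=805: ✓ → 693
review_id=806: ✓ → 54
review_id=807: ✗
review_id=808: ✓ → 578
review_id=809: ✓ → 1152
review_id=810: ✗
review_id=811: ✗
stars_sum = 950 + 1163 + 693 + 54 + 578 + 1152 = 4590
—
[de_avg: lang = 'de' OR verified = 1]
review_id=800: ✓ → 727
review_id=801: ✗
review_id=802: ✓ → 1163
review_id=803: ✗
review_id=804: ✗
review_id=805: ✗
review_id=806: ✓ → 54
review_id=807: ✗
review_id=808: ✓ → 578
review_id=809: ✗
review_id=810: ✓ → 1862
review_id=811: ✗
de_avg = (727 + 1163 + 54 + 578 + 1862) / 5 = 876.8

en_sum=2609, stars_sum=4590, de_avg=876.8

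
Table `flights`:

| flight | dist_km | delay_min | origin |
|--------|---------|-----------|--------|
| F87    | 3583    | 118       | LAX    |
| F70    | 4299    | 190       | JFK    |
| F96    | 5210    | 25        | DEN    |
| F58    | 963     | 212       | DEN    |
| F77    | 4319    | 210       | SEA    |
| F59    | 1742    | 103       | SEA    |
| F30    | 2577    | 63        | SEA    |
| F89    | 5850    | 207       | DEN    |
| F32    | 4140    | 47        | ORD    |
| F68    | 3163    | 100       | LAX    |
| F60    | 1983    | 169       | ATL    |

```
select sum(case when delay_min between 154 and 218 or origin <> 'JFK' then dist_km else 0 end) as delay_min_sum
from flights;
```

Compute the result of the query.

37829

flight=F87: ✓ → 3583
flight=F70: ✓ → 4299
flight=F96: ✓ → 5210
flight=F58: ✓ → 963
flight=F77: ✓ → 4319
flight=F59: ✓ → 1742
flight=F30: ✓ → 2577
flight=F89: ✓ → 5850
flight=F32: ✓ → 4140
flight=F68: ✓ → 3163
flight=F60: ✓ → 1983
delay_min_sum = 3583 + 4299 + 5210 + 963 + 4319 + 1742 + 2577 + 5850 + 4140 + 3163 + 1983 = 37829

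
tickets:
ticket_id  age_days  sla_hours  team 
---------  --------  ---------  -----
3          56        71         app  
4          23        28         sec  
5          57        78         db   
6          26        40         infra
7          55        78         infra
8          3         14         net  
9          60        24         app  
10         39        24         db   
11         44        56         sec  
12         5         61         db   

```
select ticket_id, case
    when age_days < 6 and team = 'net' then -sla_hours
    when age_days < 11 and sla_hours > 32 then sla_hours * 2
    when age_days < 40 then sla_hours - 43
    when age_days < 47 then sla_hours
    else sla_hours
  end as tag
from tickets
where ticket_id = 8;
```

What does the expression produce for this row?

-14

ticket_id = 8: age_days=3, sla_hours=14, team=net.
age_days < 6 and team = 'net' → true → -14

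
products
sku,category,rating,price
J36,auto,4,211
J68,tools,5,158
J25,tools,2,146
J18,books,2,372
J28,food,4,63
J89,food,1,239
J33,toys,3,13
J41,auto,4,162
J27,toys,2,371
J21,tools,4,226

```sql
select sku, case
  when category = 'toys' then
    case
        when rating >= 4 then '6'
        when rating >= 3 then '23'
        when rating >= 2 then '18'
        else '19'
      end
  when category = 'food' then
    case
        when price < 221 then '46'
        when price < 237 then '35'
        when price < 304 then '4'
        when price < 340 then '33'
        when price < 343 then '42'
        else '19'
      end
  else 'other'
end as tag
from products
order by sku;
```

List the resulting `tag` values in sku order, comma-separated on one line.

sku=J18: category='books' → outer ELSE → other
sku=J21: category='tools' → outer ELSE → other
sku=J25: category='tools' → outer ELSE → other
sku=J27: category='toys' → inner[rating >= 2] → 18
sku=J28: category='food' → inner[price < 221] → 46
sku=J33: category='toys' → inner[rating >= 3] → 23
sku=J36: category='auto' → outer ELSE → other
sku=J41: category='auto' → outer ELSE → other
sku=J68: category='tools' → outer ELSE → other
sku=J89: category='food' → inner[price < 304] → 4

other, other, other, 18, 46, 23, other, other, other, 4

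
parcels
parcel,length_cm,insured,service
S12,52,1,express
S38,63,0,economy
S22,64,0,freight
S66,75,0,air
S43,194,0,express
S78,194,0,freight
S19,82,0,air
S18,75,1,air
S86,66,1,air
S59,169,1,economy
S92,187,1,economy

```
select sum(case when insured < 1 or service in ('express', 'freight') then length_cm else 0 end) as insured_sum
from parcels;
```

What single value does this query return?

parcel=S12: ✓ → 52
parcel=S38: ✓ → 63
parcel=S22: ✓ → 64
parcel=S66: ✓ → 75
parcel=S43: ✓ → 194
parcel=S78: ✓ → 194
parcel=S19: ✓ → 82
parcel=S18: ✗
parcel=S86: ✗
parcel=S59: ✗
parcel=S92: ✗
insured_sum = 52 + 63 + 64 + 75 + 194 + 194 + 82 = 724

724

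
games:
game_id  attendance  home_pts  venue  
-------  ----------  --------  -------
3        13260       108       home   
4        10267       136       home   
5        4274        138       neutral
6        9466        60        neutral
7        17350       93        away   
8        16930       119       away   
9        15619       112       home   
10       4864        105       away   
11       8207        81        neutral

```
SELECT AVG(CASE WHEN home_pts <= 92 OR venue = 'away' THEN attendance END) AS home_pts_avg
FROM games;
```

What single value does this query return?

11363.4

game_id=3: ✗
game_id=4: ✗
game_id=5: ✗
game_id=6: ✓ → 9466
game_id=7: ✓ → 17350
game_id=8: ✓ → 16930
game_id=9: ✗
game_id=10: ✓ → 4864
game_id=11: ✓ → 8207
home_pts_avg = (9466 + 17350 + 16930 + 4864 + 8207) / 5 = 11363.4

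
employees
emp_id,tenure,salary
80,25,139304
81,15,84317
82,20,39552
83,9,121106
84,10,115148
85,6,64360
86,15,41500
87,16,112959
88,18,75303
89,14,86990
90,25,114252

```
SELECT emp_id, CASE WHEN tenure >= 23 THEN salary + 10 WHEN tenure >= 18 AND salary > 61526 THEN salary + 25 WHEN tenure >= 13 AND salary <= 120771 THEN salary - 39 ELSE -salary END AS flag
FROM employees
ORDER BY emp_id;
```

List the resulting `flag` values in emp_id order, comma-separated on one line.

139314, 84278, 39513, -121106, -115148, -64360, 41461, 112920, 75328, 86951, 114262

emp_id=80: tenure >= 23 → 139314
emp_id=81: tenure >= 13 AND salary <= 120771 → 84278
emp_id=82: tenure >= 13 AND salary <= 120771 → 39513
emp_id=83: ELSE → -121106
emp_id=84: ELSE → -115148
emp_id=85: ELSE → -64360
emp_id=86: tenure >= 13 AND salary <= 120771 → 41461
emp_id=87: tenure >= 13 AND salary <= 120771 → 112920
emp_id=88: tenure >= 18 AND salary > 61526 → 75328
emp_id=89: tenure >= 13 AND salary <= 120771 → 86951
emp_id=90: tenure >= 23 → 114262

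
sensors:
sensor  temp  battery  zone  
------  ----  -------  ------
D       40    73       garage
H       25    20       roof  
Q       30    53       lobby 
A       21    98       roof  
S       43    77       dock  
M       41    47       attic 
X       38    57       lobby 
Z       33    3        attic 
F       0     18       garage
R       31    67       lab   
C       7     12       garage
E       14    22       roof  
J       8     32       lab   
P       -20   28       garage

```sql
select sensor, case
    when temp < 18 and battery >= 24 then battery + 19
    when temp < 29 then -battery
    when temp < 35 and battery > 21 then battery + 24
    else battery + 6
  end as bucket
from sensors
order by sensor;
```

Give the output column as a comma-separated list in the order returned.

-98, -12, 79, -22, -18, -20, 51, 53, 47, 77, 91, 83, 63, 9

sensor=A: temp < 29 → -98
sensor=C: temp < 29 → -12
sensor=D: ELSE → 79
sensor=E: temp < 29 → -22
sensor=F: temp < 29 → -18
sensor=H: temp < 29 → -20
sensor=J: temp < 18 and battery >= 24 → 51
sensor=M: ELSE → 53
sensor=P: temp < 18 and battery >= 24 → 47
sensor=Q: temp < 35 and battery > 21 → 77
sensor=R: temp < 35 and battery > 21 → 91
sensor=S: ELSE → 83
sensor=X: ELSE → 63
sensor=Z: ELSE → 9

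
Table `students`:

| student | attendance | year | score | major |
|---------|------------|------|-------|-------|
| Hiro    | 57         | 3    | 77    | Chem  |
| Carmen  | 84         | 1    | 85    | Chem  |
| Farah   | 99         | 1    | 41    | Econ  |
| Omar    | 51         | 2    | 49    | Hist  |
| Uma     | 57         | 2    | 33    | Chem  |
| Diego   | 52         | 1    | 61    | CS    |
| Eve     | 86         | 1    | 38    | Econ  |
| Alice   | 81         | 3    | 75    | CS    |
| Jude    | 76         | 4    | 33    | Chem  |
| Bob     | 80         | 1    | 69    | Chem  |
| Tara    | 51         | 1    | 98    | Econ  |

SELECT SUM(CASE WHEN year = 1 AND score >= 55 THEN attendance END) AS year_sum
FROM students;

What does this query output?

student=Hiro: ✗
student=Carmen: ✓ → 84
student=Farah: ✗
student=Omar: ✗
student=Uma: ✗
student=Diego: ✓ → 52
student=Eve: ✗
student=Alice: ✗
student=Jude: ✗
student=Bob: ✓ → 80
student=Tara: ✓ → 51
year_sum = 84 + 52 + 80 + 51 = 267

267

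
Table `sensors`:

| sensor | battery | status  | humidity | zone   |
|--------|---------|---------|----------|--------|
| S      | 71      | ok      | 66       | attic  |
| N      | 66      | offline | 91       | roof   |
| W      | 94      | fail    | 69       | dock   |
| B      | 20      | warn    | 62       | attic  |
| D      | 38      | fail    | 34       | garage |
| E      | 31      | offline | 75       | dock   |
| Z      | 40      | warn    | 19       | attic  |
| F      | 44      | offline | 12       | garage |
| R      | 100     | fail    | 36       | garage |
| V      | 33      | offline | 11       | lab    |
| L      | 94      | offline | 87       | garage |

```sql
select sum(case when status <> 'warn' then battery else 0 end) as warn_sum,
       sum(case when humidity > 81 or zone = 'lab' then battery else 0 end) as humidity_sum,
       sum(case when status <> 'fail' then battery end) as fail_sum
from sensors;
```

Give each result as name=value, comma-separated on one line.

[warn_sum: status <> 'warn']
sensor=S: ✓ → 71
sensor=N: ✓ → 66
sensor=W: ✓ → 94
sensor=B: ✗
sensor=D: ✓ → 38
sensor=E: ✓ → 31
sensor=Z: ✗
sensor=F: ✓ → 44
sensor=R: ✓ → 100
sensor=V: ✓ → 33
sensor=L: ✓ → 94
warn_sum = 71 + 66 + 94 + 38 + 31 + 44 + 100 + 33 + 94 = 571
—
[humidity_sum: humidity > 81 or zone = 'lab']
sensor=S: ✗
sensor=N: ✓ → 66
sensor=W: ✗
sensor=B: ✗
sensor=D: ✗
sensor=E: ✗
sensor=Z: ✗
sensor=F: ✗
sensor=R: ✗
sensor=V: ✓ → 33
sensor=L: ✓ → 94
humidity_sum = 66 + 33 + 94 = 193
—
[fail_sum: status <> 'fail']
sensor=S: ✓ → 71
sensor=N: ✓ → 66
sensor=W: ✗
sensor=B: ✓ → 20
sensor=D: ✗
sensor=E: ✓ → 31
sensor=Z: ✓ → 40
sensor=F: ✓ → 44
sensor=R: ✗
sensor=V: ✓ → 33
sensor=L: ✓ → 94
fail_sum = 71 + 66 + 20 + 31 + 40 + 44 + 33 + 94 = 399

warn_sum=571, humidity_sum=193, fail_sum=399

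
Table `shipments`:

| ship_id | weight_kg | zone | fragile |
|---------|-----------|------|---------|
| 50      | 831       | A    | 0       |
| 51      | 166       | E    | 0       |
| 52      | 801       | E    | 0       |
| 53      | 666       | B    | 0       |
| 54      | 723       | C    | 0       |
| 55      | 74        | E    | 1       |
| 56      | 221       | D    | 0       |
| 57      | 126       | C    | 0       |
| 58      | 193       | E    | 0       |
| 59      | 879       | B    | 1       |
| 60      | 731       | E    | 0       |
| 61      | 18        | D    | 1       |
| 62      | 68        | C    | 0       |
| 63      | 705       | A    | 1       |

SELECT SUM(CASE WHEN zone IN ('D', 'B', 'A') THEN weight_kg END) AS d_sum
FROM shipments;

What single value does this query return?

3320

ship_id=50: ✓ → 831
ship_id=51: ✗
ship_id=52: ✗
ship_id=53: ✓ → 666
ship_id=54: ✗
ship_id=55: ✗
ship_id=56: ✓ → 221
ship_id=57: ✗
ship_id=58: ✗
ship_id=59: ✓ → 879
ship_id=60: ✗
ship_id=61: ✓ → 18
ship_id=62: ✗
ship_id=63: ✓ → 705
d_sum = 831 + 666 + 221 + 879 + 18 + 705 = 3320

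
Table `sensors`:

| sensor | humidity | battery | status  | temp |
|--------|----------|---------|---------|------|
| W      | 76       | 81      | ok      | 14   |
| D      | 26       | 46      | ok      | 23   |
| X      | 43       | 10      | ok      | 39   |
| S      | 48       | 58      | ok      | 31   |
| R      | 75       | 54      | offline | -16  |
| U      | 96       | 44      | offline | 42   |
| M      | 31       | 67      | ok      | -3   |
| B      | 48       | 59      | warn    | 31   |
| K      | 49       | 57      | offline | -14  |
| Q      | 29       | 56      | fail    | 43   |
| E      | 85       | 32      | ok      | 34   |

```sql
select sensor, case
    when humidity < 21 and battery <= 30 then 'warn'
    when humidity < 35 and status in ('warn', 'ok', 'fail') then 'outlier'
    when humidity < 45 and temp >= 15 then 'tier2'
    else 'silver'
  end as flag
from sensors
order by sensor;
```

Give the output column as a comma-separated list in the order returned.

sensor=B: ELSE → silver
sensor=D: humidity < 35 and status in ('warn', 'ok', 'fail') → outlier
sensor=E: ELSE → silver
sensor=K: ELSE → silver
sensor=M: humidity < 35 and status in ('warn', 'ok', 'fail') → outlier
sensor=Q: humidity < 35 and status in ('warn', 'ok', 'fail') → outlier
sensor=R: ELSE → silver
sensor=S: ELSE → silver
sensor=U: ELSE → silver
sensor=W: ELSE → silver
sensor=X: humidity < 45 and temp >= 15 → tier2

silver, outlier, silver, silver, outlier, outlier, silver, silver, silver, silver, tier2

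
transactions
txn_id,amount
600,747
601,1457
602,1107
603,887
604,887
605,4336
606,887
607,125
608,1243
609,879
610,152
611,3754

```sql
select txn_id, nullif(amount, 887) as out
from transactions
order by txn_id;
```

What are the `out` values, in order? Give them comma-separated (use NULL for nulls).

747, 1457, 1107, NULL, NULL, 4336, NULL, 125, 1243, 879, 152, 3754

txn_id=600: amount=747 vs 887: differ → 747
txn_id=601: amount=1457 vs 887: differ → 1457
txn_id=602: amount=1107 vs 887: differ → 1107
txn_id=603: amount=887 vs 887: equal → NULL
txn_id=604: amount=887 vs 887: equal → NULL
txn_id=605: amount=4336 vs 887: differ → 4336
txn_id=606: amount=887 vs 887: equal → NULL
txn_id=607: amount=125 vs 887: differ → 125
txn_id=608: amount=1243 vs 887: differ → 1243
txn_id=609: amount=879 vs 887: differ → 879
txn_id=610: amount=152 vs 887: differ → 152
txn_id=611: amount=3754 vs 887: differ → 3754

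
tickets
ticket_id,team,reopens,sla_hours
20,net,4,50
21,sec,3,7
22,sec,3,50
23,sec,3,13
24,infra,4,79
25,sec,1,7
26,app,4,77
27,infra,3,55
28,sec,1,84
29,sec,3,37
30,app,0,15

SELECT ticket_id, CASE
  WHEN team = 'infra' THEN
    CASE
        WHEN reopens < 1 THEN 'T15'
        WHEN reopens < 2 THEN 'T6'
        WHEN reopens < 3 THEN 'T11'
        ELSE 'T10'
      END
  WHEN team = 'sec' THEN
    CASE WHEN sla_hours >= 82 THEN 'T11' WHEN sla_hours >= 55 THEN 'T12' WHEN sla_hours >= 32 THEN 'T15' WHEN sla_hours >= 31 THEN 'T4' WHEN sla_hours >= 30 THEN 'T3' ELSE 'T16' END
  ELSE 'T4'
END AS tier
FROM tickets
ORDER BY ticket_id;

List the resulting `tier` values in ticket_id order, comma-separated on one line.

T4, T16, T15, T16, T10, T16, T4, T10, T11, T15, T4

ticket_id=20: team='net' → outer ELSE → T4
ticket_id=21: team='sec' → inner[ELSE] → T16
ticket_id=22: team='sec' → inner[sla_hours >= 32] → T15
ticket_id=23: team='sec' → inner[ELSE] → T16
ticket_id=24: team='infra' → inner[ELSE] → T10
ticket_id=25: team='sec' → inner[ELSE] → T16
ticket_id=26: team='app' → outer ELSE → T4
ticket_id=27: team='infra' → inner[ELSE] → T10
ticket_id=28: team='sec' → inner[sla_hours >= 82] → T11
ticket_id=29: team='sec' → inner[sla_hours >= 32] → T15
ticket_id=30: team='app' → outer ELSE → T4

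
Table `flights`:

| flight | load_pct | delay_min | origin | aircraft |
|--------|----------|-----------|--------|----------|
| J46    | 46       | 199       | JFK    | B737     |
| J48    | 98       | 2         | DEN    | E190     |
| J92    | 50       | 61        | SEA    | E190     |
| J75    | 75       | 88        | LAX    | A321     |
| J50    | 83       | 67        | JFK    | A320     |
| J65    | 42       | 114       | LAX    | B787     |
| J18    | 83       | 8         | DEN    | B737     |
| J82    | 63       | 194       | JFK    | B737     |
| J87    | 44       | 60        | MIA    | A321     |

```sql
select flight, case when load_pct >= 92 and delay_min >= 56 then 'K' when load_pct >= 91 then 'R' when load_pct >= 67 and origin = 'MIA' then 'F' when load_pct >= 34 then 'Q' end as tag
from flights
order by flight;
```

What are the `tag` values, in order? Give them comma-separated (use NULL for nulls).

flight=J18: load_pct >= 34 → Q
flight=J46: load_pct >= 34 → Q
flight=J48: load_pct >= 91 → R
flight=J50: load_pct >= 34 → Q
flight=J65: load_pct >= 34 → Q
flight=J75: load_pct >= 34 → Q
flight=J82: load_pct >= 34 → Q
flight=J87: load_pct >= 34 → Q
flight=J92: load_pct >= 34 → Q

Q, Q, R, Q, Q, Q, Q, Q, Q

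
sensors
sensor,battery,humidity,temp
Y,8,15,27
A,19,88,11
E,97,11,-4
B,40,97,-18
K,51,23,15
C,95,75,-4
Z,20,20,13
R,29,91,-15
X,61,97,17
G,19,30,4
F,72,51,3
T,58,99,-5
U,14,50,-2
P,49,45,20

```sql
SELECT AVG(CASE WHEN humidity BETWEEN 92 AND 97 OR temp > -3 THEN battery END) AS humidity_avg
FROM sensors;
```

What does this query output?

35.3

sensor=Y: ✓ → 8
sensor=A: ✓ → 19
sensor=E: ✗
sensor=B: ✓ → 40
sensor=K: ✓ → 51
sensor=C: ✗
sensor=Z: ✓ → 20
sensor=R: ✗
sensor=X: ✓ → 61
sensor=G: ✓ → 19
sensor=F: ✓ → 72
sensor=T: ✗
sensor=U: ✓ → 14
sensor=P: ✓ → 49
humidity_avg = (8 + 19 + 40 + 51 + 20 + 61 + 19 + 72 + 14 + 49) / 10 = 35.3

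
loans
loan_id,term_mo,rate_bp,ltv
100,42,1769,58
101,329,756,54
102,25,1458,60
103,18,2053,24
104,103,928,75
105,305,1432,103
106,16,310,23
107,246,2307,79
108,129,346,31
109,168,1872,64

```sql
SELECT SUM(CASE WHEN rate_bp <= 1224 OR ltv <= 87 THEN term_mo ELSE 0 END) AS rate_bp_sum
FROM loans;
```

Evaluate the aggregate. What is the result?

loan_id=100: ✓ → 42
loan_id=101: ✓ → 329
loan_id=102: ✓ → 25
loan_id=103: ✓ → 18
loan_id=104: ✓ → 103
loan_id=105: ✗
loan_id=106: ✓ → 16
loan_id=107: ✓ → 246
loan_id=108: ✓ → 129
loan_id=109: ✓ → 168
rate_bp_sum = 42 + 329 + 25 + 18 + 103 + 16 + 246 + 129 + 168 = 1076

1076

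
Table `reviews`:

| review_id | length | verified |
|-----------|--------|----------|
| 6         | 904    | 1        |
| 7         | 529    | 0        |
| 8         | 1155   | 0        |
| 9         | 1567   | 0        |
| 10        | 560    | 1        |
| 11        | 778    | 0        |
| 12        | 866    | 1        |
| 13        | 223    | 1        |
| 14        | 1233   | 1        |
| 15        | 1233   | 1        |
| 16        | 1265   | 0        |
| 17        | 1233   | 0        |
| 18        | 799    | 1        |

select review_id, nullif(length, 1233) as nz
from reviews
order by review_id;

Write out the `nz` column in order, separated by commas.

review_id=6: length=904 vs 1233: differ → 904
review_id=7: length=529 vs 1233: differ → 529
review_id=8: length=1155 vs 1233: differ → 1155
review_id=9: length=1567 vs 1233: differ → 1567
review_id=10: length=560 vs 1233: differ → 560
review_id=11: length=778 vs 1233: differ → 778
review_id=12: length=866 vs 1233: differ → 866
review_id=13: length=223 vs 1233: differ → 223
review_id=14: length=1233 vs 1233: equal → NULL
review_id=15: length=1233 vs 1233: equal → NULL
review_id=16: length=1265 vs 1233: differ → 1265
review_id=17: length=1233 vs 1233: equal → NULL
review_id=18: length=799 vs 1233: differ → 799

904, 529, 1155, 1567, 560, 778, 866, 223, NULL, NULL, 1265, NULL, 799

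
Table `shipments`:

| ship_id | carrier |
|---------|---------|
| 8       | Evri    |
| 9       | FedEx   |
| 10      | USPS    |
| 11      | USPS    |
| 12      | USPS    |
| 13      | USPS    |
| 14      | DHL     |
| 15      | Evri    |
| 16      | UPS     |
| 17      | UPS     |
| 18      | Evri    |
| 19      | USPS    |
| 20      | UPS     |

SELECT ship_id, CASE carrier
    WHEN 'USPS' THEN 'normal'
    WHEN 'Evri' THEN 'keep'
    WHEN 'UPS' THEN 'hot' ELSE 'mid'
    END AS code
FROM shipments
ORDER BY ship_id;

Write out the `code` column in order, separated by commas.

keep, mid, normal, normal, normal, normal, mid, keep, hot, hot, keep, normal, hot

ship_id=8: carrier='Evri' → keep
ship_id=9: ELSE → mid
ship_id=10: carrier='USPS' → normal
ship_id=11: carrier='USPS' → normal
ship_id=12: carrier='USPS' → normal
ship_id=13: carrier='USPS' → normal
ship_id=14: ELSE → mid
ship_id=15: carrier='Evri' → keep
ship_id=16: carrier='UPS' → hot
ship_id=17: carrier='UPS' → hot
ship_id=18: carrier='Evri' → keep
ship_id=19: carrier='USPS' → normal
ship_id=20: carrier='UPS' → hot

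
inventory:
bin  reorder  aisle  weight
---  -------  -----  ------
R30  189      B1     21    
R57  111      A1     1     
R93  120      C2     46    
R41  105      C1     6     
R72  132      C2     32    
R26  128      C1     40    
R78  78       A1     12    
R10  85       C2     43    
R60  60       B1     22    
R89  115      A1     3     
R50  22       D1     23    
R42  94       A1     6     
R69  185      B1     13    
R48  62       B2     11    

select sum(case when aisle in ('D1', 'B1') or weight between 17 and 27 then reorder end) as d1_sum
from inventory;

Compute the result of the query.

456

bin=R30: ✓ → 189
bin=R57: ✗
bin=R93: ✗
bin=R41: ✗
bin=R72: ✗
bin=R26: ✗
bin=R78: ✗
bin=R10: ✗
bin=R60: ✓ → 60
bin=R89: ✗
bin=R50: ✓ → 22
bin=R42: ✗
bin=R69: ✓ → 185
bin=R48: ✗
d1_sum = 189 + 60 + 22 + 185 = 456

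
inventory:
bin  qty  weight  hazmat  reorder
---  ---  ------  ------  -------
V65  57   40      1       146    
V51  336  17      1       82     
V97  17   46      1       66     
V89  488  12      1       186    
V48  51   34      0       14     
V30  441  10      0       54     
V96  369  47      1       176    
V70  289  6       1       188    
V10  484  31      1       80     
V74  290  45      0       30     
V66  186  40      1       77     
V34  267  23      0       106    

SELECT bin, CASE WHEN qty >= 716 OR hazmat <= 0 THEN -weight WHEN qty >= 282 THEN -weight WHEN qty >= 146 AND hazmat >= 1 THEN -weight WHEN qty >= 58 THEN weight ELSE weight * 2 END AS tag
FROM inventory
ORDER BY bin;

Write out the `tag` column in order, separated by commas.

bin=V10: qty >= 282 → -31
bin=V30: qty >= 716 OR hazmat <= 0 → -10
bin=V34: qty >= 716 OR hazmat <= 0 → -23
bin=V48: qty >= 716 OR hazmat <= 0 → -34
bin=V51: qty >= 282 → -17
bin=V65: ELSE → 80
bin=V66: qty >= 146 AND hazmat >= 1 → -40
bin=V70: qty >= 282 → -6
bin=V74: qty >= 716 OR hazmat <= 0 → -45
bin=V89: qty >= 282 → -12
bin=V96: qty >= 282 → -47
bin=V97: ELSE → 92

-31, -10, -23, -34, -17, 80, -40, -6, -45, -12, -47, 92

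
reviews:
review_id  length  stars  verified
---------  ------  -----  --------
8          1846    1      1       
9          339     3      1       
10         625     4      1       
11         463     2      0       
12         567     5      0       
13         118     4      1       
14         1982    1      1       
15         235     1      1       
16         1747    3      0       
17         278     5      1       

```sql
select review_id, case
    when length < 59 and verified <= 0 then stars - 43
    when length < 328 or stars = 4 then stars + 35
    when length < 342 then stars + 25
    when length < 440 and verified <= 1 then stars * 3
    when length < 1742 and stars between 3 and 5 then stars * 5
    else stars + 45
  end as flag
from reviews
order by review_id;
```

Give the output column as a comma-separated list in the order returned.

review_id=8: ELSE → 46
review_id=9: length < 342 → 28
review_id=10: length < 328 or stars = 4 → 39
review_id=11: ELSE → 47
review_id=12: length < 1742 and stars between 3 and 5 → 25
review_id=13: length < 328 or stars = 4 → 39
review_id=14: ELSE → 46
review_id=15: length < 328 or stars = 4 → 36
review_id=16: ELSE → 48
review_id=17: length < 328 or stars = 4 → 40

46, 28, 39, 47, 25, 39, 46, 36, 48, 40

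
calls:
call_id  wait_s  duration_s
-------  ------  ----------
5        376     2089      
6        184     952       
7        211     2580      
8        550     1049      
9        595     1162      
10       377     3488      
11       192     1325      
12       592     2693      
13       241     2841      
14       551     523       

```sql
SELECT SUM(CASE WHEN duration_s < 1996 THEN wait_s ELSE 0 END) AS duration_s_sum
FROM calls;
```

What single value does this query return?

call_id=5: ✗
call_id=6: ✓ → 184
call_id=7: ✗
call_id=8: ✓ → 550
call_id=9: ✓ → 595
call_id=10: ✗
call_id=11: ✓ → 192
call_id=12: ✗
call_id=13: ✗
call_id=14: ✓ → 551
duration_s_sum = 184 + 550 + 595 + 192 + 551 = 2072

2072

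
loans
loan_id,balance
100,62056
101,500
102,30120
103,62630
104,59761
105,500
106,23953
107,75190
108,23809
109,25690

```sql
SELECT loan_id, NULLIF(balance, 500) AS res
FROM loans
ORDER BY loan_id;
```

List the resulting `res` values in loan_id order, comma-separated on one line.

loan_id=100: balance=62056 vs 500: differ → 62056
loan_id=101: balance=500 vs 500: equal → NULL
loan_id=102: balance=30120 vs 500: differ → 30120
loan_id=103: balance=62630 vs 500: differ → 62630
loan_id=104: balance=59761 vs 500: differ → 59761
loan_id=105: balance=500 vs 500: equal → NULL
loan_id=106: balance=23953 vs 500: differ → 23953
loan_id=107: balance=75190 vs 500: differ → 75190
loan_id=108: balance=23809 vs 500: differ → 23809
loan_id=109: balance=25690 vs 500: differ → 25690

62056, NULL, 30120, 62630, 59761, NULL, 23953, 75190, 23809, 25690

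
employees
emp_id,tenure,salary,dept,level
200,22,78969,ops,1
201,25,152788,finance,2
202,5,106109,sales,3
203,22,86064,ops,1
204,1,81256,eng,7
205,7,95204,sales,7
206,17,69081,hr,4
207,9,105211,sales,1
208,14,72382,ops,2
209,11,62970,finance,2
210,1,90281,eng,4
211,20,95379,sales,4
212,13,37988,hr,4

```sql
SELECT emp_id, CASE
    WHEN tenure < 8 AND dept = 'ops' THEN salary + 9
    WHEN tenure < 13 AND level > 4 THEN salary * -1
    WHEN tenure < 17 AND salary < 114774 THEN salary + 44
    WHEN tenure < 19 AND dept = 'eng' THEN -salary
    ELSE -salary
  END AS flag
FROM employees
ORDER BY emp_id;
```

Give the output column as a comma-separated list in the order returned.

emp_id=200: ELSE → -78969
emp_id=201: ELSE → -152788
emp_id=202: tenure < 17 AND salary < 114774 → 106153
emp_id=203: ELSE → -86064
emp_id=204: tenure < 13 AND level > 4 → -81256
emp_id=205: tenure < 13 AND level > 4 → -95204
emp_id=206: ELSE → -69081
emp_id=207: tenure < 17 AND salary < 114774 → 105255
emp_id=208: tenure < 17 AND salary < 114774 → 72426
emp_id=209: tenure < 17 AND salary < 114774 → 63014
emp_id=210: tenure < 17 AND salary < 114774 → 90325
emp_id=211: ELSE → -95379
emp_id=212: tenure < 17 AND salary < 114774 → 38032

-78969, -152788, 106153, -86064, -81256, -95204, -69081, 105255, 72426, 63014, 90325, -95379, 38032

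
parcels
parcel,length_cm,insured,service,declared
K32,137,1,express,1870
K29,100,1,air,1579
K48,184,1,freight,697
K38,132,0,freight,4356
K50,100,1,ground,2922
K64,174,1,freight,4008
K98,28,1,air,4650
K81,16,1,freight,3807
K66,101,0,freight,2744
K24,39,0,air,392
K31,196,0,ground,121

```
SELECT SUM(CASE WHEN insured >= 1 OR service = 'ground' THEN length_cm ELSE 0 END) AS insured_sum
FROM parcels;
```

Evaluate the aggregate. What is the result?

935

parcel=K32: ✓ → 137
parcel=K29: ✓ → 100
parcel=K48: ✓ → 184
parcel=K38: ✗
parcel=K50: ✓ → 100
parcel=K64: ✓ → 174
parcel=K98: ✓ → 28
parcel=K81: ✓ → 16
parcel=K66: ✗
parcel=K24: ✗
parcel=K31: ✓ → 196
insured_sum = 137 + 100 + 184 + 100 + 174 + 28 + 16 + 196 = 935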